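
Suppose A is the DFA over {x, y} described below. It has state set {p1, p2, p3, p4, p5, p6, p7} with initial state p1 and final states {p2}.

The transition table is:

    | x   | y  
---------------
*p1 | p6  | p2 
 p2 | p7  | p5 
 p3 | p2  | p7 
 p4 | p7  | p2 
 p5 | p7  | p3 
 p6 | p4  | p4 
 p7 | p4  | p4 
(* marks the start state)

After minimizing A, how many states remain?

5

Every state is reachable, so we keep all 7.
P0 = {p2} | {p1,p3,p4,p5,p6,p7}.
On input x, block {p1,p3,p4,p5,p6,p7} splits into {p1,p4,p5,p6,p7} and {p3}.
Refine {p1,p4,p5,p6,p7} on symbol y: members go to different blocks, giving {p1,p4} and {p6,p7} and {p5}.
The partition is now stable with 5 blocks: {p2} | {p1,p4} | {p3} | {p6,p7} | {p5}.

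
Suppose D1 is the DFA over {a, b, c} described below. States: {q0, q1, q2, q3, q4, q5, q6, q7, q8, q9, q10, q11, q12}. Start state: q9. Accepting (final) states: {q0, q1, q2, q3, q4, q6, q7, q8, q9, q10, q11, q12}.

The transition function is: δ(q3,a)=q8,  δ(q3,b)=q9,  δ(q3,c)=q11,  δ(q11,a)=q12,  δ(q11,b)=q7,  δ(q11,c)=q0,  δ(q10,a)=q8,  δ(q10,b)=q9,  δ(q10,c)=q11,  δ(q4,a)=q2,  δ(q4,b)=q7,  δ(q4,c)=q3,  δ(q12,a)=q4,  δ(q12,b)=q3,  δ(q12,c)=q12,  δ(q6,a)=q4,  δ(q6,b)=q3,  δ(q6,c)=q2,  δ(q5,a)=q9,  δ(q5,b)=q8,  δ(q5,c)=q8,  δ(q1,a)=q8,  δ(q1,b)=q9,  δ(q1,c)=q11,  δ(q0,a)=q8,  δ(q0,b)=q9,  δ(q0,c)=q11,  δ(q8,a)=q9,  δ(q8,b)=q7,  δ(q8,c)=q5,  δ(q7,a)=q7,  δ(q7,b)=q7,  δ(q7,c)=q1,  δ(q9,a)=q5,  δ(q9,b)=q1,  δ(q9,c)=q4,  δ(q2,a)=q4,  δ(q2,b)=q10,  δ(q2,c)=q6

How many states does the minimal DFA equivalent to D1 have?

7

All states are reachable from the start state.
Start with accepting vs non-accepting: {q0,q1,q2,q3,q4,q6,q7,q8,q9,q10,q11,q12} | {q5}.
Split {q0,q1,q2,q3,q4,q6,q7,q8,q9,q10,q11,q12} by δ(·,a) → {q0,q1,q2,q3,q4,q6,q7,q8,q10,q11,q12} and {q9}.
Split {q0,q1,q2,q3,q4,q6,q7,q8,q10,q11,q12} by δ(·,a) → {q0,q1,q2,q3,q4,q6,q7,q10,q11,q12} and {q8}.
Split {q0,q1,q2,q3,q4,q6,q7,q10,q11,q12} by δ(·,a) → {q2,q4,q6,q7,q11,q12} and {q0,q1,q3,q10}.
On input b, block {q2,q4,q6,q7,q11,q12} splits into {q2,q6,q12} and {q4,q7,q11}.
Refine {q4,q7,q11} on symbol a: members go to different blocks, giving {q4,q11} and {q7}.
Stable partition: {q2,q6,q12} | {q5} | {q9} | {q8} | {q0,q1,q3,q10} | {q4,q11} | {q7} — 7 equivalence classes.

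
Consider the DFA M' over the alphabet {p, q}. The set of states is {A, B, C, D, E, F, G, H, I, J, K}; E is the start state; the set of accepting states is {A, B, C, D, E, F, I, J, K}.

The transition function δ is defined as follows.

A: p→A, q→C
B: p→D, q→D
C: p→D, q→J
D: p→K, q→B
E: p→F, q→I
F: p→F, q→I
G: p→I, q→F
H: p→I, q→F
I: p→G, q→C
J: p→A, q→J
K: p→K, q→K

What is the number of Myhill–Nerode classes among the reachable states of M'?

4

Reachable states from the start: {A,B,C,D,E,F,G,I,J,K}. Unreachable: {H} — drop them.
Start with accepting vs non-accepting: {A,B,C,D,E,F,I,J,K} | {G}.
On input p, block {A,B,C,D,E,F,I,J,K} splits into {A,B,C,D,E,F,J,K} and {I}.
Refine {A,B,C,D,E,F,J,K} on symbol q: members go to different blocks, giving {A,B,C,D,J,K} and {E,F}.
No further refinement is possible. Final partition (4 blocks): {A,B,C,D,J,K} | {G} | {I} | {E,F}.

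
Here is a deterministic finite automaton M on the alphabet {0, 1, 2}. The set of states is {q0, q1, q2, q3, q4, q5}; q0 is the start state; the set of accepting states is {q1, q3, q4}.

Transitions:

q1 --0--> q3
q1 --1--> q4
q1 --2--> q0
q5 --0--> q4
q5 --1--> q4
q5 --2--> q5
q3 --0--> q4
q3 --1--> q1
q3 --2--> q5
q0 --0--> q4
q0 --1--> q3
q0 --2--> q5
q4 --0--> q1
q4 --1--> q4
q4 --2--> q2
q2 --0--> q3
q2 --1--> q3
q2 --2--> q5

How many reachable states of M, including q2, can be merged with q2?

3

All states are reachable from the start state.
Initial partition by acceptance: {q1,q3,q4} | {q0,q2,q5}.
No further refinement is possible. Final partition (2 blocks): {q1,q3,q4} | {q0,q2,q5}.
The equivalence class containing q2 is {q0,q2,q5}, of size 3.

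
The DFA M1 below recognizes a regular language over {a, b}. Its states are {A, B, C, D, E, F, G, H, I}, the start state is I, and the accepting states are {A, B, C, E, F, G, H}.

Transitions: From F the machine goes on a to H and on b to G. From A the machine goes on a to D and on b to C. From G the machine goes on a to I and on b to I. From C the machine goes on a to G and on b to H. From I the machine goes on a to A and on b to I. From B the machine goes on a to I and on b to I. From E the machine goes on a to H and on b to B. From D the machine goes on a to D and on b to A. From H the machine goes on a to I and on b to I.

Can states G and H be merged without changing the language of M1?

Yes

Reachable states from the start: {A,C,D,G,H,I}. Unreachable: {B,E,F} — drop them.
P0 = {A,C,G,H} | {D,I}.
Refine {A,C,G,H} on symbol a: members go to different blocks, giving {A,G,H} and {C}.
Refine {A,G,H} on symbol b: members go to different blocks, giving {G,H} and {A}.
Split {D,I} by δ(·,a) → {D} and {I}.
Stable partition: {G,H} | {D} | {C} | {A} | {I} — 5 equivalence classes.
G and H lie in the same block of the stable partition, so they are equivalent — no string distinguishes them.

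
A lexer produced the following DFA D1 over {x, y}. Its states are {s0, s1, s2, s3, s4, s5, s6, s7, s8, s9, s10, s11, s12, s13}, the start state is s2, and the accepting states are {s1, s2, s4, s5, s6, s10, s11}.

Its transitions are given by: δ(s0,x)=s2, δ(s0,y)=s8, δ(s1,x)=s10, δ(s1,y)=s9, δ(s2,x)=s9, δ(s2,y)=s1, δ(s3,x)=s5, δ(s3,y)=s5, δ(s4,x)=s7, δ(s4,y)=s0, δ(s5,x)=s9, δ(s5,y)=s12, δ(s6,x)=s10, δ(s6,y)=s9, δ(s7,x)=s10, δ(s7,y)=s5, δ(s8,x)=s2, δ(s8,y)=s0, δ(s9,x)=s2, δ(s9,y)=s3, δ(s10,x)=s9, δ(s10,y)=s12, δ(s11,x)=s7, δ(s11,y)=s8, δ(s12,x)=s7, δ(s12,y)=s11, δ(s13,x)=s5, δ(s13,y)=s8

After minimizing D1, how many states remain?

8

States {s4,s6,s13} cannot be reached from the start state, so discard them.
Start with accepting vs non-accepting: {s1,s2,s5,s10,s11} | {s0,s3,s7,s8,s9,s12}.
Split {s1,s2,s5,s10,s11} by δ(·,x) → {s2,s5,s10,s11} and {s1}.
Refine {s2,s5,s10,s11} on symbol y: members go to different blocks, giving {s5,s10,s11} and {s2}.
Refine {s0,s3,s7,s8,s9,s12} on symbol x: members go to different blocks, giving {s0,s8,s9} and {s3,s7} and {s12}.
Split {s5,s10,s11} by δ(·,x) → {s5,s10} and {s11}.
Split {s0,s8,s9} by δ(·,y) → {s0,s8} and {s9}.
The partition is now stable with 8 blocks: {s5,s10} | {s0,s8} | {s1} | {s2} | {s3,s7} | {s12} | {s11} | {s9}.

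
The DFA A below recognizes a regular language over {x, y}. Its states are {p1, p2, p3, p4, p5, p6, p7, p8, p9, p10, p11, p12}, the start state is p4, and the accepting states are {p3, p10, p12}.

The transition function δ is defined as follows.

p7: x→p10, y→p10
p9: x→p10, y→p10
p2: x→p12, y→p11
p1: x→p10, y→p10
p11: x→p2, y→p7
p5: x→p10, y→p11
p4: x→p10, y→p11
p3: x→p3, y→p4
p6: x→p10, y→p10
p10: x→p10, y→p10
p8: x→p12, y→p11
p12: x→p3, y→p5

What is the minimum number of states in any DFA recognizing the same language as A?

Reachable states from the start: {p2,p3,p4,p5,p7,p10,p11,p12}. Unreachable: {p1,p6,p8,p9} — drop them.
Start with accepting vs non-accepting: {p3,p10,p12} | {p2,p4,p5,p7,p11}.
On input y, block {p3,p10,p12} splits into {p3,p12} and {p10}.
Refine {p2,p4,p5,p7,p11} on symbol x: members go to different blocks, giving {p4,p5,p7} and {p2} and {p11}.
Refine {p4,p5,p7} on symbol y: members go to different blocks, giving {p4,p5} and {p7}.
No further refinement is possible. Final partition (6 blocks): {p3,p12} | {p4,p5} | {p10} | {p2} | {p11} | {p7}.

6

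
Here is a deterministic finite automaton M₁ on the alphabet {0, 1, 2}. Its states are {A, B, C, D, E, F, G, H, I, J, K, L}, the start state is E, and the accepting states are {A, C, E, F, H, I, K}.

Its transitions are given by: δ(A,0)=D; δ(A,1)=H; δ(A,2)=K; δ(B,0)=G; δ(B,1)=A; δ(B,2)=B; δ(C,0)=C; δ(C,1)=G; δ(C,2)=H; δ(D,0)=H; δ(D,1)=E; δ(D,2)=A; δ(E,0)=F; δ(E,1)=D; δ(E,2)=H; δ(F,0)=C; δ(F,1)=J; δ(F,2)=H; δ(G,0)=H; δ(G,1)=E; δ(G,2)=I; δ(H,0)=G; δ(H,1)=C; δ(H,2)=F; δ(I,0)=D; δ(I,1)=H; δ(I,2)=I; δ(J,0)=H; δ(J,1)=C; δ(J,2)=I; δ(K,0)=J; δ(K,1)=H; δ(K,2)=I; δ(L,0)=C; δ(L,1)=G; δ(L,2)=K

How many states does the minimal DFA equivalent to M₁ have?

4

States {B,L} cannot be reached from the start state, so discard them.
P0 = {A,C,E,F,H,I,K} | {D,G,J}.
Refine {A,C,E,F,H,I,K} on symbol 0: members go to different blocks, giving {A,H,I,K} and {C,E,F}.
On input 1, block {A,H,I,K} splits into {A,I,K} and {H}.
The partition is now stable with 4 blocks: {A,I,K} | {D,G,J} | {C,E,F} | {H}.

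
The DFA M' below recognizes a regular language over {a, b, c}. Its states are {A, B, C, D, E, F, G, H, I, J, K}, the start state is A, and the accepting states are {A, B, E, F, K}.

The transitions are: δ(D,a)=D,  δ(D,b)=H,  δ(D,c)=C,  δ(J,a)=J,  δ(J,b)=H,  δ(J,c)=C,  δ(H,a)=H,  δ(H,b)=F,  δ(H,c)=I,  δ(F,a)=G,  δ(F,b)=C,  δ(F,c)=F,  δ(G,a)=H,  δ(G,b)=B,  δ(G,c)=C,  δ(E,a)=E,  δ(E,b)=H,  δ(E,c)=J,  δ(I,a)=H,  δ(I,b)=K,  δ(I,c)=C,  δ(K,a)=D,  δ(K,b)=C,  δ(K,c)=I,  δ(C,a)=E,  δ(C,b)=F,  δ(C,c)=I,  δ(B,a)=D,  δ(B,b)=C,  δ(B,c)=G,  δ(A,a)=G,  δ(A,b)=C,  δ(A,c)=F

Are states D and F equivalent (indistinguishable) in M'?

Start with accepting vs non-accepting: {A,B,E,F,K} | {C,D,G,H,I,J}.
Refine {A,B,E,F,K} on symbol a: members go to different blocks, giving {A,B,F,K} and {E}.
On input c, block {A,B,F,K} splits into {A,F} and {B,K}.
Split {C,D,G,H,I,J} by δ(·,a) → {D,G,H,I,J} and {C}.
Refine {D,G,H,I,J} on symbol b: members go to different blocks, giving {D,J} and {G,I} and {H}.
No further refinement is possible. Final partition (7 blocks): {A,F} | {D,J} | {E} | {B,K} | {C} | {G,I} | {H}.
D and F end up in different blocks, so they are distinguishable. For instance, the string 'ε' is accepted from only F.

No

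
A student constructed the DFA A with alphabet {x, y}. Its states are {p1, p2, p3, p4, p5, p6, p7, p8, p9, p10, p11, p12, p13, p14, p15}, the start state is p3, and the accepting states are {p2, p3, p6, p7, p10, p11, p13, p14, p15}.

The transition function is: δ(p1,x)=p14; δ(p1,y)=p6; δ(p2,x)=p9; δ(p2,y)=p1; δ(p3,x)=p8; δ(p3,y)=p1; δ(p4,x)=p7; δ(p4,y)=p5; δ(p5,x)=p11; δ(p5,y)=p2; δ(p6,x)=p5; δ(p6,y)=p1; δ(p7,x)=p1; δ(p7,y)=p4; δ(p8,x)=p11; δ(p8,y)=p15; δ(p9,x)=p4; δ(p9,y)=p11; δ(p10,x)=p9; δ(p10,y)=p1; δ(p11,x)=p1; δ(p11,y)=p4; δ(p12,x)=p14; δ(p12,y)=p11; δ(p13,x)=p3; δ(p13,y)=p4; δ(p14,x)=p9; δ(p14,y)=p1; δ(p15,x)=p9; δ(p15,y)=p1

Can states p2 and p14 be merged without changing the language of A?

Yes

First remove the unreachable states {p10,p12,p13}; 12 states remain.
P0 = {p2,p3,p6,p7,p11,p14,p15} | {p1,p4,p5,p8,p9}.
On input x, block {p1,p4,p5,p8,p9} splits into {p1,p4,p5,p8} and {p9}.
On input x, block {p2,p3,p6,p7,p11,p14,p15} splits into {p3,p6,p7,p11} and {p2,p14,p15}.
Split {p1,p4,p5,p8} by δ(·,x) → {p4,p5,p8} and {p1}.
Refine {p3,p6,p7,p11} on symbol x: members go to different blocks, giving {p3,p6} and {p7,p11}.
On input y, block {p4,p5,p8} splits into {p5,p8} and {p4}.
No further refinement is possible. Final partition (7 blocks): {p3,p6} | {p5,p8} | {p9} | {p2,p14,p15} | {p1} | {p7,p11} | {p4}.
p2 and p14 lie in the same block of the stable partition, so they are equivalent — no string distinguishes them.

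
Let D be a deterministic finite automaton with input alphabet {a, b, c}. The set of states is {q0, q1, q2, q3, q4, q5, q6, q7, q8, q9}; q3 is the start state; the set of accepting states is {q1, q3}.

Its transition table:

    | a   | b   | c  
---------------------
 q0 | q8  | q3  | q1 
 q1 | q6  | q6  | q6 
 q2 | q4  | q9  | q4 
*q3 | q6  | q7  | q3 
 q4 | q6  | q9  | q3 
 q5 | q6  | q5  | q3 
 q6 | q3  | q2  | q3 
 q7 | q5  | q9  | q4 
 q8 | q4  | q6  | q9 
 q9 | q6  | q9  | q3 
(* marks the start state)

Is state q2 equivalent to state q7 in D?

Yes

First remove the unreachable states {q0,q1,q8}; 7 states remain.
Start with accepting vs non-accepting: {q3} | {q2,q4,q5,q6,q7,q9}.
On input a, block {q2,q4,q5,q6,q7,q9} splits into {q2,q4,q5,q7,q9} and {q6}.
Split {q2,q4,q5,q7,q9} by δ(·,a) → {q4,q5,q9} and {q2,q7}.
No further refinement is possible. Final partition (4 blocks): {q3} | {q4,q5,q9} | {q6} | {q2,q7}.
q2 and q7 lie in the same block of the stable partition, so they are equivalent — no string distinguishes them.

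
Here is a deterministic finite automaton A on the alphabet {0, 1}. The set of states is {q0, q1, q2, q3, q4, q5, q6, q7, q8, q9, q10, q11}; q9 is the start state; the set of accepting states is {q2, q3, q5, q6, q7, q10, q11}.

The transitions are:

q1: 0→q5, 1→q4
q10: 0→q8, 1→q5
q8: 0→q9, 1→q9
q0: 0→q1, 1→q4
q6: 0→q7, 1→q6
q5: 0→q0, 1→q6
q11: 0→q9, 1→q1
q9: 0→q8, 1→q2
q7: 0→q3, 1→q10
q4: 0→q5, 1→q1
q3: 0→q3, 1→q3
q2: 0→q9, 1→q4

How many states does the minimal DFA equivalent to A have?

First remove the unreachable states {q11}; 11 states remain.
Initial partition by acceptance: {q2,q3,q5,q6,q7,q10} | {q0,q1,q4,q8,q9}.
Split {q2,q3,q5,q6,q7,q10} by δ(·,0) → {q2,q5,q10} and {q3,q6,q7}.
On input 1, block {q2,q5,q10} splits into {q2} and {q5} and {q10}.
Split {q0,q1,q4,q8,q9} by δ(·,0) → {q0,q8,q9} and {q1,q4}.
Refine {q0,q8,q9} on symbol 0: members go to different blocks, giving {q8,q9} and {q0}.
Split {q8,q9} by δ(·,1) → {q8} and {q9}.
Split {q3,q6,q7} by δ(·,1) → {q3,q6} and {q7}.
Split {q3,q6} by δ(·,0) → {q3} and {q6}.
No further refinement is possible. Final partition (10 blocks): {q2} | {q8} | {q3} | {q5} | {q10} | {q1,q4} | {q0} | {q9} | {q7} | {q6}.

10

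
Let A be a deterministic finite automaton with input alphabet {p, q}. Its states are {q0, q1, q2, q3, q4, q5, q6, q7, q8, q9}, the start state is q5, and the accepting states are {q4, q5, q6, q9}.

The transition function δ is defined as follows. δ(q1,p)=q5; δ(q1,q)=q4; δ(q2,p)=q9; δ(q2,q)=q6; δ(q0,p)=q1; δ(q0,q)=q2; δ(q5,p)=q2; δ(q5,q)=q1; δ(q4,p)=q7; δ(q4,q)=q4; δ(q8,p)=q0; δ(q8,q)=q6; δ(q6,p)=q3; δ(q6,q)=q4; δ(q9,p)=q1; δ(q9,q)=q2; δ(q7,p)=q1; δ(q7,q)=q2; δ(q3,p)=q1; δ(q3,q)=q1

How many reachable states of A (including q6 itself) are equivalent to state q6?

2

Reachable states from the start: {q1,q2,q3,q4,q5,q6,q7,q9}. Unreachable: {q0,q8} — drop them.
Start with accepting vs non-accepting: {q4,q5,q6,q9} | {q1,q2,q3,q7}.
Refine {q4,q5,q6,q9} on symbol q: members go to different blocks, giving {q4,q6} and {q5,q9}.
Split {q1,q2,q3,q7} by δ(·,p) → {q1,q2} and {q3,q7}.
Stable partition: {q4,q6} | {q1,q2} | {q5,q9} | {q3,q7} — 4 equivalence classes.
State q6 belongs to the block {q4,q6}, which has 2 states.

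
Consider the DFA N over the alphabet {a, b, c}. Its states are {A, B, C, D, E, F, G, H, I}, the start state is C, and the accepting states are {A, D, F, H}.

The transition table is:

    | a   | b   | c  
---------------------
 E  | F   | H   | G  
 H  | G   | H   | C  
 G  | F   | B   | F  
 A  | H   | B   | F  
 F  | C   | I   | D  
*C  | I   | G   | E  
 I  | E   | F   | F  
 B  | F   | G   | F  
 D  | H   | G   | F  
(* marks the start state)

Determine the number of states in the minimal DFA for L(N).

7

Reachable states from the start: {B,C,D,E,F,G,H,I}. Unreachable: {A} — drop them.
P0 = {D,F,H} | {B,C,E,G,I}.
Split {D,F,H} by δ(·,a) → {F,H} and {D}.
Refine {F,H} on symbol b: members go to different blocks, giving {F} and {H}.
Split {B,C,E,G,I} by δ(·,a) → {B,E,G} and {C,I}.
On input b, block {B,E,G} splits into {B,G} and {E}.
Split {C,I} by δ(·,a) → {C} and {I}.
No further refinement is possible. Final partition (7 blocks): {F} | {B,G} | {D} | {H} | {C} | {E} | {I}.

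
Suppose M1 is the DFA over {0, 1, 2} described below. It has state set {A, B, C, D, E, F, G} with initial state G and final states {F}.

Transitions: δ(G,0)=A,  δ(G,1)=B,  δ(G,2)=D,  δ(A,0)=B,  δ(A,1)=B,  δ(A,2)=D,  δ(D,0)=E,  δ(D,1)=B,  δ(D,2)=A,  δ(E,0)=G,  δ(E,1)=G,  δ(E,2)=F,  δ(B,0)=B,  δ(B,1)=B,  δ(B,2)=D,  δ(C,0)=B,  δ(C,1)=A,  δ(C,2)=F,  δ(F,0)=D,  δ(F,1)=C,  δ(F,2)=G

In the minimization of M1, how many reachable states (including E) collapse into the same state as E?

2

Every state is reachable, so we keep all 7.
Initial partition by acceptance: {F} | {A,B,C,D,E,G}.
On input 2, block {A,B,C,D,E,G} splits into {A,B,D,G} and {C,E}.
Refine {A,B,D,G} on symbol 0: members go to different blocks, giving {A,B,G} and {D}.
No further refinement is possible. Final partition (4 blocks): {F} | {A,B,G} | {C,E} | {D}.
State E belongs to the block {C,E}, which has 2 states.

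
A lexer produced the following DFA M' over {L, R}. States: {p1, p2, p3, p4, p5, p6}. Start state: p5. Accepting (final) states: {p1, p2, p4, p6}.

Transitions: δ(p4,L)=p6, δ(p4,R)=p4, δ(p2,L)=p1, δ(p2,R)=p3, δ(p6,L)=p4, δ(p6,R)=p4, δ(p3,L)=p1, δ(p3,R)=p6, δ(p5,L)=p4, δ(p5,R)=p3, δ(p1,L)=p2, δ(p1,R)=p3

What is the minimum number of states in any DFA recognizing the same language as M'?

Every state is reachable, so we keep all 6.
Initial partition by acceptance: {p1,p2,p4,p6} | {p3,p5}.
Split {p1,p2,p4,p6} by δ(·,R) → {p1,p2} and {p4,p6}.
Refine {p3,p5} on symbol L: members go to different blocks, giving {p3} and {p5}.
No further refinement is possible. Final partition (4 blocks): {p1,p2} | {p3} | {p4,p6} | {p5}.

4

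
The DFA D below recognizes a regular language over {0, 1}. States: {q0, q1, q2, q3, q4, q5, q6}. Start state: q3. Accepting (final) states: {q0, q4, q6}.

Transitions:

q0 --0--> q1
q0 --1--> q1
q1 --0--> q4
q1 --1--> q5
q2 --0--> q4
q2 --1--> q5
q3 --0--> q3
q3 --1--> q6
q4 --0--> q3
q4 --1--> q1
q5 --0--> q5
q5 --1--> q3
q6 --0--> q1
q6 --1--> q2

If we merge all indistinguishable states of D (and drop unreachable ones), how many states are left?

5

First remove the unreachable states {q0}; 6 states remain.
Start with accepting vs non-accepting: {q4,q6} | {q1,q2,q3,q5}.
Split {q1,q2,q3,q5} by δ(·,0) → {q1,q2} and {q3,q5}.
Split {q4,q6} by δ(·,0) → {q4} and {q6}.
On input 1, block {q3,q5} splits into {q3} and {q5}.
The partition is now stable with 5 blocks: {q4} | {q1,q2} | {q3} | {q6} | {q5}.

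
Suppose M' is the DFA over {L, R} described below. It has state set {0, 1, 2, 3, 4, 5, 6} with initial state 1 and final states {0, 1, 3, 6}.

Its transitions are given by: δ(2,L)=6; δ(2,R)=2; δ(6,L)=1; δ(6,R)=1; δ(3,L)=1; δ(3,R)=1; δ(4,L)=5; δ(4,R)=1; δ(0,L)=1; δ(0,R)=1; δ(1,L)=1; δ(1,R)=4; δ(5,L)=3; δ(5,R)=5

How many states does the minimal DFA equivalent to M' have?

4

Reachable states from the start: {1,3,4,5}. Unreachable: {0,2,6} — drop them.
Start with accepting vs non-accepting: {1,3} | {4,5}.
Refine {1,3} on symbol R: members go to different blocks, giving {1} and {3}.
On input L, block {4,5} splits into {4} and {5}.
Stable partition: {1} | {4} | {3} | {5} — 4 equivalence classes.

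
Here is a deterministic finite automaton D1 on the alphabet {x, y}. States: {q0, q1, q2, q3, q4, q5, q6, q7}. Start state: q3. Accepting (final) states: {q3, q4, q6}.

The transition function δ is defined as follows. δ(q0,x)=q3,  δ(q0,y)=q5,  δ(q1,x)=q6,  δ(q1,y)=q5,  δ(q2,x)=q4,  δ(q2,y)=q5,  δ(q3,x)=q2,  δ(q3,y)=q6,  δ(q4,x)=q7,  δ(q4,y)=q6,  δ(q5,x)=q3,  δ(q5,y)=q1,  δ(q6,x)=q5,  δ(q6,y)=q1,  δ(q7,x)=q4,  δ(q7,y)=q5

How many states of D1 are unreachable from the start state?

1

BFS from q3 reaches {q1, q2, q3, q4, q5, q6, q7}; the 1 state(s) q0 are never visited.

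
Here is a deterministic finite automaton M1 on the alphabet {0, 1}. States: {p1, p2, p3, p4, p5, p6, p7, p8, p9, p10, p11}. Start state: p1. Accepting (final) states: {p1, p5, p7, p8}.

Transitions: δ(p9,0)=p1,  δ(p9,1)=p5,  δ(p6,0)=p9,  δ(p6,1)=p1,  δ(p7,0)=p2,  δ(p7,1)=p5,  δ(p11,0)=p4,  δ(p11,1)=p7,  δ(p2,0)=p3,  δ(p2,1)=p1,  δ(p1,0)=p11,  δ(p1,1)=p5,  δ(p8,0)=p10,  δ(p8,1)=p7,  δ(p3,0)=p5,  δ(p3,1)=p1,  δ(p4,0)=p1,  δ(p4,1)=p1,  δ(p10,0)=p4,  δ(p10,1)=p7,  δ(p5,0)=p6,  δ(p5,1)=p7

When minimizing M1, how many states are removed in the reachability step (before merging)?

BFS from p1 reaches {p1, p2, p3, p4, p5, p6, p7, p9, p11}; the 2 state(s) p8, p10 are never visited.

2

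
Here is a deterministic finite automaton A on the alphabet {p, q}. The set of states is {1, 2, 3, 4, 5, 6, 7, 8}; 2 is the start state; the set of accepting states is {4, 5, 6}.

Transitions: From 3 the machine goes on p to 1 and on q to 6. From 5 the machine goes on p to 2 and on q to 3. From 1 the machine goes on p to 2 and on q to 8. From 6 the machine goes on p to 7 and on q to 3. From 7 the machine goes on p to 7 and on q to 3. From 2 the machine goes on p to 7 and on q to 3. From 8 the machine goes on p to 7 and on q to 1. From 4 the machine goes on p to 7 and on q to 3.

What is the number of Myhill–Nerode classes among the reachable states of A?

First remove the unreachable states {4,5}; 6 states remain.
Initial partition by acceptance: {6} | {1,2,3,7,8}.
On input q, block {1,2,3,7,8} splits into {1,2,7,8} and {3}.
Split {1,2,7,8} by δ(·,q) → {1,8} and {2,7}.
No further refinement is possible. Final partition (4 blocks): {6} | {1,8} | {3} | {2,7}.

4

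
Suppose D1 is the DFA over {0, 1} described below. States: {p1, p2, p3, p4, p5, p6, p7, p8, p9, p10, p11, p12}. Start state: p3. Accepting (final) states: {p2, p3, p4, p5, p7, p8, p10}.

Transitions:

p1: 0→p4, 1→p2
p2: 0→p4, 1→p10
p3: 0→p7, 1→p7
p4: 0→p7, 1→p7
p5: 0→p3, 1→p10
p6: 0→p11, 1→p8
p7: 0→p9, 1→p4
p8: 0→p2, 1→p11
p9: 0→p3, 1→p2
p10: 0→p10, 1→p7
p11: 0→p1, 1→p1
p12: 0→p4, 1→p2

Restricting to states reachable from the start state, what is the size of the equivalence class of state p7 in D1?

1

States {p1,p5,p6,p8,p11,p12} cannot be reached from the start state, so discard them.
P0 = {p2,p3,p4,p7,p10} | {p9}.
Split {p2,p3,p4,p7,p10} by δ(·,0) → {p2,p3,p4,p10} and {p7}.
On input 0, block {p2,p3,p4,p10} splits into {p2,p10} and {p3,p4}.
Split {p2,p10} by δ(·,0) → {p2} and {p10}.
The partition is now stable with 5 blocks: {p2} | {p9} | {p7} | {p3,p4} | {p10}.
The equivalence class containing p7 is {p7}, of size 1.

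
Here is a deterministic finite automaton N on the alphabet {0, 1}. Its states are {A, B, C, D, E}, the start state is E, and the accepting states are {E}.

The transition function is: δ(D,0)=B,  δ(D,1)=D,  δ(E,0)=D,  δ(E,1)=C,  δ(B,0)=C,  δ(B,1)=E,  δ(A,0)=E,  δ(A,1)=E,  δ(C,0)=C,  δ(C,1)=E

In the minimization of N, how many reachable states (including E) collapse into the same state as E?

1

States {A} cannot be reached from the start state, so discard them.
P0 = {E} | {B,C,D}.
On input 1, block {B,C,D} splits into {B,C} and {D}.
Stable partition: {E} | {B,C} | {D} — 3 equivalence classes.
State E belongs to the block {E}, which has 1 states.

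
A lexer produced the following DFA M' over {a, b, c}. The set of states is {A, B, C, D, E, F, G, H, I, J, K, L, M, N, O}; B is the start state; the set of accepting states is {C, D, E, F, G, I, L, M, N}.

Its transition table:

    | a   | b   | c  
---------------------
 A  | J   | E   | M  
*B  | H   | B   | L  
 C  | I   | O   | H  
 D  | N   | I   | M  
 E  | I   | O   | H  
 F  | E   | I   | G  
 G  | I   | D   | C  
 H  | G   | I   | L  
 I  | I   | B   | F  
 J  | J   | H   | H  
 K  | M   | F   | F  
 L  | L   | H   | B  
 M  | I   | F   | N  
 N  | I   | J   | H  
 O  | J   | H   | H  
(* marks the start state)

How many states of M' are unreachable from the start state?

Starting at B and following transitions, the reachable set is {B, C, D, E, F, G, H, I, J, L, M, N, O}. That leaves A, K unreachable — 2 in total.

2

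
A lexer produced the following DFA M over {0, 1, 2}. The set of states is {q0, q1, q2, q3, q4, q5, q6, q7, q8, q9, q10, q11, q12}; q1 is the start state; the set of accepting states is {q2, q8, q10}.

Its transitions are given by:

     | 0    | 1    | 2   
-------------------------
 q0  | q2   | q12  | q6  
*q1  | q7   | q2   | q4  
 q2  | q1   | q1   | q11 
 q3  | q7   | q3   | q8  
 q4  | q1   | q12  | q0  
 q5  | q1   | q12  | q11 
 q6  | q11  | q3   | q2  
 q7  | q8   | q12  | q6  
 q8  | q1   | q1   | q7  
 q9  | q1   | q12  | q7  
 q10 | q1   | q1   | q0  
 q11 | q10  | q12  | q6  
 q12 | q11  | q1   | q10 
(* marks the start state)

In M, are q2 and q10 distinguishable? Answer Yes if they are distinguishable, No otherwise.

First remove the unreachable states {q5,q9}; 11 states remain.
P0 = {q2,q8,q10} | {q0,q1,q3,q4,q6,q7,q11,q12}.
Split {q0,q1,q3,q4,q6,q7,q11,q12} by δ(·,0) → {q1,q3,q4,q6,q12} and {q0,q7,q11}.
On input 0, block {q1,q3,q4,q6,q12} splits into {q1,q3,q6,q12} and {q4}.
Refine {q1,q3,q6,q12} on symbol 1: members go to different blocks, giving {q3,q6,q12} and {q1}.
Refine {q3,q6,q12} on symbol 1: members go to different blocks, giving {q3,q6} and {q12}.
No further refinement is possible. Final partition (6 blocks): {q2,q8,q10} | {q3,q6} | {q0,q7,q11} | {q4} | {q1} | {q12}.
q2 and q10 lie in the same block of the stable partition, so they are equivalent — no string distinguishes them.

No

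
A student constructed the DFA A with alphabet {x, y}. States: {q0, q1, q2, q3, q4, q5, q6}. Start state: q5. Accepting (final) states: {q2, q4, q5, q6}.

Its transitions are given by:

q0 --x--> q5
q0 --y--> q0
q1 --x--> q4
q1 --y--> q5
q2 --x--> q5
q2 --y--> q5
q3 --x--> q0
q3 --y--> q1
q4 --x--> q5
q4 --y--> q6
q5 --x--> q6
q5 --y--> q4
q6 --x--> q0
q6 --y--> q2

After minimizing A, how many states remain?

Reachable states from the start: {q0,q2,q4,q5,q6}. Unreachable: {q1,q3} — drop them.
Start with accepting vs non-accepting: {q2,q4,q5,q6} | {q0}.
On input x, block {q2,q4,q5,q6} splits into {q2,q4,q5} and {q6}.
Refine {q2,q4,q5} on symbol x: members go to different blocks, giving {q2,q4} and {q5}.
Refine {q2,q4} on symbol y: members go to different blocks, giving {q2} and {q4}.
Stable partition: {q2} | {q0} | {q6} | {q5} | {q4} — 5 equivalence classes.

5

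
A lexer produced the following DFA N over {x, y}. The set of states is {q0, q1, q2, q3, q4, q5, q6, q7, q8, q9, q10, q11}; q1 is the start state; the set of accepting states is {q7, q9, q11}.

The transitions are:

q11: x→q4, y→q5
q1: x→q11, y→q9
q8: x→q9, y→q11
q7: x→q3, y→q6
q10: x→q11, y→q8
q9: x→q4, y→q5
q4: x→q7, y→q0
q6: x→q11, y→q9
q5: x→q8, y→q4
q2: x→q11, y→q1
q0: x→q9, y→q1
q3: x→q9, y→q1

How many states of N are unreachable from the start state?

2

No path from q1 leads to q2, q10; the other 10 states are all reachable.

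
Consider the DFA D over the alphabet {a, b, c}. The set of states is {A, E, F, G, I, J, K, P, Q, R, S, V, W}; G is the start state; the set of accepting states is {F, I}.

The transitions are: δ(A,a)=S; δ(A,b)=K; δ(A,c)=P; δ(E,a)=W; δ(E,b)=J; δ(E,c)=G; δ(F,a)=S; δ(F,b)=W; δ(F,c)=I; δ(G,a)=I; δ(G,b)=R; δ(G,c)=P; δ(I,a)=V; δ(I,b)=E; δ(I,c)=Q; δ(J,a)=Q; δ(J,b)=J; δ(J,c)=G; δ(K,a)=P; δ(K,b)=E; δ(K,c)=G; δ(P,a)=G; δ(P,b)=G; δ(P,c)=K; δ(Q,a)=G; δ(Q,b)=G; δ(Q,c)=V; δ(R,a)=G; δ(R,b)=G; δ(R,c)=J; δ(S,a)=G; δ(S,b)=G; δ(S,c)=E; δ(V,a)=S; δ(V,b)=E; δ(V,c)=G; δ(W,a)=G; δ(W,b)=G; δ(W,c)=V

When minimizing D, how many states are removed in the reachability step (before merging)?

BFS from G reaches {E, G, I, J, K, P, Q, R, S, V, W}; the 2 state(s) A, F are never visited.

2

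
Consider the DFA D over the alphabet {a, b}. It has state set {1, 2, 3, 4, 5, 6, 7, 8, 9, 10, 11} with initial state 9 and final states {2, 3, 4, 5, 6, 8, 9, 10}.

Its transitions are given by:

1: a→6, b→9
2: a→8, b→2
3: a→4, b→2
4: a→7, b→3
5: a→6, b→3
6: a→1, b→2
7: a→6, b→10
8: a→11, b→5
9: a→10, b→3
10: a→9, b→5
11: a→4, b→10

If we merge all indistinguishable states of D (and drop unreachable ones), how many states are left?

4

Every state is reachable, so we keep all 11.
Initial partition by acceptance: {2,3,4,5,6,8,9,10} | {1,7,11}.
Split {2,3,4,5,6,8,9,10} by δ(·,a) → {2,3,5,9,10} and {4,6,8}.
On input a, block {2,3,5,9,10} splits into {2,3,5} and {9,10}.
No further refinement is possible. Final partition (4 blocks): {2,3,5} | {1,7,11} | {4,6,8} | {9,10}.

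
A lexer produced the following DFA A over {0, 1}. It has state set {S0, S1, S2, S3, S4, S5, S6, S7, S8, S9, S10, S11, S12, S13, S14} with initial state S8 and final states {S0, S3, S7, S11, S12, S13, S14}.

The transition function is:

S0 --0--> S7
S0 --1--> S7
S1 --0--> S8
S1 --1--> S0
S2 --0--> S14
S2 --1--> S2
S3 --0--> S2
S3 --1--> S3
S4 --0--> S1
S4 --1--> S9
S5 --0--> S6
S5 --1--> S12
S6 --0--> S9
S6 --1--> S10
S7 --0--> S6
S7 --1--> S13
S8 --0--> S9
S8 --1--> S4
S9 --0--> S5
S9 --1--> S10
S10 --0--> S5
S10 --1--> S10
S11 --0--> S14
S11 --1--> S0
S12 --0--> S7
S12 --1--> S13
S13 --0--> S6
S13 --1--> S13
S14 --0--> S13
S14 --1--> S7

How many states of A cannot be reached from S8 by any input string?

No path from S8 leads to S2, S3, S11, S14; the other 11 states are all reachable.

4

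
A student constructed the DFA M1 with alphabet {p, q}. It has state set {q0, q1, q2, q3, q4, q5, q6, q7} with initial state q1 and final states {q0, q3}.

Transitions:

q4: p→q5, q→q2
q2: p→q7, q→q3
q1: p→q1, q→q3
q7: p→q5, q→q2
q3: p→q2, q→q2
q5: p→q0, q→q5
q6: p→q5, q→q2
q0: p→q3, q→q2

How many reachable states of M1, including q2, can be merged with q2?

Reachable states from the start: {q0,q1,q2,q3,q5,q7}. Unreachable: {q4,q6} — drop them.
P0 = {q0,q3} | {q1,q2,q5,q7}.
Refine {q0,q3} on symbol p: members go to different blocks, giving {q0} and {q3}.
Split {q1,q2,q5,q7} by δ(·,p) → {q1,q2,q7} and {q5}.
On input p, block {q1,q2,q7} splits into {q1,q2} and {q7}.
Refine {q1,q2} on symbol p: members go to different blocks, giving {q1} and {q2}.
Stable partition: {q0} | {q1} | {q3} | {q5} | {q7} | {q2} — 6 equivalence classes.
State q2 belongs to the block {q2}, which has 1 states.

1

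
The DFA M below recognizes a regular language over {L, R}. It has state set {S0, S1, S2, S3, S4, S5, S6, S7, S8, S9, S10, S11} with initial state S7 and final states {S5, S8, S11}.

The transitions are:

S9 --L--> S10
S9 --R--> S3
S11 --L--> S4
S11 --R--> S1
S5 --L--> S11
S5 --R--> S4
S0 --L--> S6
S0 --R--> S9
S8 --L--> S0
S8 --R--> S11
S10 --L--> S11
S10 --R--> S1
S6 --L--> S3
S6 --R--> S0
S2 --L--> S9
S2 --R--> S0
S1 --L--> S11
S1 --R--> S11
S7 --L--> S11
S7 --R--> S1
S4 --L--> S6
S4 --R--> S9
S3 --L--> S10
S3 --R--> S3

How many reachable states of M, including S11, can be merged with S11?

1

First remove the unreachable states {S2,S5,S8}; 9 states remain.
Start with accepting vs non-accepting: {S11} | {S0,S1,S3,S4,S6,S7,S9,S10}.
Refine {S0,S1,S3,S4,S6,S7,S9,S10} on symbol L: members go to different blocks, giving {S0,S3,S4,S6,S9} and {S1,S7,S10}.
Refine {S0,S3,S4,S6,S9} on symbol L: members go to different blocks, giving {S0,S4,S6} and {S3,S9}.
Refine {S0,S4,S6} on symbol L: members go to different blocks, giving {S0,S4} and {S6}.
Split {S1,S7,S10} by δ(·,R) → {S7,S10} and {S1}.
The partition is now stable with 6 blocks: {S11} | {S0,S4} | {S7,S10} | {S3,S9} | {S6} | {S1}.
State S11 belongs to the block {S11}, which has 1 states.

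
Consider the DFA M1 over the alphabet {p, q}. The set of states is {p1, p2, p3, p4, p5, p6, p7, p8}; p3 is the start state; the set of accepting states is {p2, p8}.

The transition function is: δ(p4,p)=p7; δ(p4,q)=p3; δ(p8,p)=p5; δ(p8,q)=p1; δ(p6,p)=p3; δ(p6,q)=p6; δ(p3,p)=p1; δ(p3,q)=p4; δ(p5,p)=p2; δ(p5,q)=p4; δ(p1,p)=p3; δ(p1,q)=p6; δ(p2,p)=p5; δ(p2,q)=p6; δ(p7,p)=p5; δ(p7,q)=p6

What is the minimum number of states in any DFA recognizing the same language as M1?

States {p8} cannot be reached from the start state, so discard them.
Start with accepting vs non-accepting: {p2} | {p1,p3,p4,p5,p6,p7}.
On input p, block {p1,p3,p4,p5,p6,p7} splits into {p1,p3,p4,p6,p7} and {p5}.
Refine {p1,p3,p4,p6,p7} on symbol p: members go to different blocks, giving {p1,p3,p4,p6} and {p7}.
On input p, block {p1,p3,p4,p6} splits into {p1,p3,p6} and {p4}.
On input q, block {p1,p3,p6} splits into {p1,p6} and {p3}.
The partition is now stable with 6 blocks: {p2} | {p1,p6} | {p5} | {p7} | {p4} | {p3}.

6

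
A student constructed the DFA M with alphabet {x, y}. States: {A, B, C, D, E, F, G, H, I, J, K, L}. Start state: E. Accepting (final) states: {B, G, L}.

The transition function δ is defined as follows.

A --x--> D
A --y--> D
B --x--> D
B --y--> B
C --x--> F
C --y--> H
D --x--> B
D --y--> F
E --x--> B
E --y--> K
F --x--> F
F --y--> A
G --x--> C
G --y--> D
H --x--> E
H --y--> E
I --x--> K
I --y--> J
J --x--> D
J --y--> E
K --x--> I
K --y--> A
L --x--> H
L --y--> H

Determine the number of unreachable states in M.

BFS from E reaches {A, B, D, E, F, I, J, K}; the 4 state(s) C, G, H, L are never visited.

4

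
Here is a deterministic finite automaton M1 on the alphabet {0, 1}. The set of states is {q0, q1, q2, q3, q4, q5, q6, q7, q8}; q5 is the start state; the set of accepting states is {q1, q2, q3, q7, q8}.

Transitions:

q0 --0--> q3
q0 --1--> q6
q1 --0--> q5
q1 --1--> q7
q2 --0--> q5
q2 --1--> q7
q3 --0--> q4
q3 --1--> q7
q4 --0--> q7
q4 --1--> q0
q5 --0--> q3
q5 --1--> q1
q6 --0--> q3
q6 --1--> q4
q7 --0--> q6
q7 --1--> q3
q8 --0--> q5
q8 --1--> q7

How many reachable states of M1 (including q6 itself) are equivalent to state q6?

3

First remove the unreachable states {q2,q8}; 7 states remain.
Start with accepting vs non-accepting: {q1,q3,q7} | {q0,q4,q5,q6}.
Split {q0,q4,q5,q6} by δ(·,1) → {q0,q4,q6} and {q5}.
Split {q1,q3,q7} by δ(·,0) → {q3,q7} and {q1}.
No further refinement is possible. Final partition (4 blocks): {q3,q7} | {q0,q4,q6} | {q5} | {q1}.
The equivalence class containing q6 is {q0,q4,q6}, of size 3.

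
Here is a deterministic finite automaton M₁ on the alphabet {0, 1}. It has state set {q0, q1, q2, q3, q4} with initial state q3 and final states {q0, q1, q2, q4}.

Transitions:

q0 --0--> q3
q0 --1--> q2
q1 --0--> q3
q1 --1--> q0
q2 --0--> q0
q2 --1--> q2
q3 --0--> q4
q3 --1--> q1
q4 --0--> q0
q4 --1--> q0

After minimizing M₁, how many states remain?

All states are reachable from the start state.
Initial partition by acceptance: {q0,q1,q2,q4} | {q3}.
Split {q0,q1,q2,q4} by δ(·,0) → {q0,q1} and {q2,q4}.
Refine {q0,q1} on symbol 1: members go to different blocks, giving {q0} and {q1}.
Split {q2,q4} by δ(·,1) → {q2} and {q4}.
Stable partition: {q0} | {q3} | {q2} | {q1} | {q4} — 5 equivalence classes.

5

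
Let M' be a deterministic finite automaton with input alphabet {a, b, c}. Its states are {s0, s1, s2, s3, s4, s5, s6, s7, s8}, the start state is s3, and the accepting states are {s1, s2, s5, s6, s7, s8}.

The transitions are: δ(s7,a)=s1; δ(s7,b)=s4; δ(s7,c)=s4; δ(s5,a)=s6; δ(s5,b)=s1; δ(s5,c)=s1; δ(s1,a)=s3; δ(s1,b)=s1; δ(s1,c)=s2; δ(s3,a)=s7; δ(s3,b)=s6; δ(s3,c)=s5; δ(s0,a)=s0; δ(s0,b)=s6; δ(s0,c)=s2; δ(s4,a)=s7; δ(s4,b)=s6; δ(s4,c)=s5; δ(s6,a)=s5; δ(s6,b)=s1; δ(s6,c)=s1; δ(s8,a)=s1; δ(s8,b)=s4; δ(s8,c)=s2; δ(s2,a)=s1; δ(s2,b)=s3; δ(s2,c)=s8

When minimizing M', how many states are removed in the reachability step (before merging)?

1

No path from s3 leads to s0; the other 8 states are all reachable.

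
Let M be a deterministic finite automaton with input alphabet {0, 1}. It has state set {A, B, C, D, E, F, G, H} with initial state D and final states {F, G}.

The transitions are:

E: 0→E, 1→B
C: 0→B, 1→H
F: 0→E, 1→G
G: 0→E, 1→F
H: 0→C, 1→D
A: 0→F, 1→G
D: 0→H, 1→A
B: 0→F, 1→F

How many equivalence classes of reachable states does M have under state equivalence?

Start with accepting vs non-accepting: {F,G} | {A,B,C,D,E,H}.
Refine {A,B,C,D,E,H} on symbol 0: members go to different blocks, giving {C,D,E,H} and {A,B}.
Refine {C,D,E,H} on symbol 0: members go to different blocks, giving {D,E,H} and {C}.
Refine {D,E,H} on symbol 0: members go to different blocks, giving {D,E} and {H}.
Split {D,E} by δ(·,0) → {D} and {E}.
The partition is now stable with 6 blocks: {F,G} | {D} | {A,B} | {C} | {H} | {E}.

6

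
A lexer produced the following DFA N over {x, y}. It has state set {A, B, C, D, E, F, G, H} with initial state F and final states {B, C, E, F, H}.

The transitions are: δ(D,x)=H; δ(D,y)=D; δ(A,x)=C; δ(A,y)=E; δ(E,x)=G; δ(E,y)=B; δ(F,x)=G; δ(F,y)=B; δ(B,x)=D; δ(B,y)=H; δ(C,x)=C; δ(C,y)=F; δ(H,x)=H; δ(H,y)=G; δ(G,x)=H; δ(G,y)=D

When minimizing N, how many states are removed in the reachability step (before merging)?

BFS from F reaches {B, D, F, G, H}; the 3 state(s) A, C, E are never visited.

3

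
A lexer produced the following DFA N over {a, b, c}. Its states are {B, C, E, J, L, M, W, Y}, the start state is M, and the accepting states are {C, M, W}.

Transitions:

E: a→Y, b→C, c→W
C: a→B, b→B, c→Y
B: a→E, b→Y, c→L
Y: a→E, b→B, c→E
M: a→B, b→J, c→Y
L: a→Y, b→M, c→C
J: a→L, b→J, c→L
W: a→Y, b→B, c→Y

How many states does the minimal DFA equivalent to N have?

3

Initial partition by acceptance: {C,M,W} | {B,E,J,L,Y}.
Refine {B,E,J,L,Y} on symbol b: members go to different blocks, giving {B,J,Y} and {E,L}.
The partition is now stable with 3 blocks: {C,M,W} | {B,J,Y} | {E,L}.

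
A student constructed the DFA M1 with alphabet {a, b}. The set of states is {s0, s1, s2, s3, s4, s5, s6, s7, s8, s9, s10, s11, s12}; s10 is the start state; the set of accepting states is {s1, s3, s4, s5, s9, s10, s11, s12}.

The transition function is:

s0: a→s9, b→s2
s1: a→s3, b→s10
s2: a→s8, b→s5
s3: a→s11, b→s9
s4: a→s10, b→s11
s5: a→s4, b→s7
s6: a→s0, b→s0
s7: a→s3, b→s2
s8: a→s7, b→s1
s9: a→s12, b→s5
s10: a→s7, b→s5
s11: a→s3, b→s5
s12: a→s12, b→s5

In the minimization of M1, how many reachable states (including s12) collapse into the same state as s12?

2

First remove the unreachable states {s0,s6}; 11 states remain.
Start with accepting vs non-accepting: {s1,s3,s4,s5,s9,s10,s11,s12} | {s2,s7,s8}.
Refine {s1,s3,s4,s5,s9,s10,s11,s12} on symbol a: members go to different blocks, giving {s1,s3,s4,s5,s9,s11,s12} and {s10}.
Refine {s1,s3,s4,s5,s9,s11,s12} on symbol a: members go to different blocks, giving {s1,s3,s5,s9,s11,s12} and {s4}.
Split {s1,s3,s5,s9,s11,s12} by δ(·,a) → {s1,s3,s9,s11,s12} and {s5}.
Split {s1,s3,s9,s11,s12} by δ(·,b) → {s9,s11,s12} and {s1} and {s3}.
Split {s9,s11,s12} by δ(·,a) → {s9,s12} and {s11}.
Refine {s2,s7,s8} on symbol a: members go to different blocks, giving {s2,s8} and {s7}.
Split {s2,s8} by δ(·,a) → {s2} and {s8}.
The partition is now stable with 10 blocks: {s9,s12} | {s2} | {s10} | {s4} | {s5} | {s1} | {s3} | {s11} | {s7} | {s8}.
State s12 belongs to the block {s9,s12}, which has 2 states.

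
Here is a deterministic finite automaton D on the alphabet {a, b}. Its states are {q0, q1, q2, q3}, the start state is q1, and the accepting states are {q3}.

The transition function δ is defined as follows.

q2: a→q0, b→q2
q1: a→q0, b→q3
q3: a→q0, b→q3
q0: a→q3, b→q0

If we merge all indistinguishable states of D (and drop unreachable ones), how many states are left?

First remove the unreachable states {q2}; 3 states remain.
Start with accepting vs non-accepting: {q3} | {q0,q1}.
Split {q0,q1} by δ(·,a) → {q0} and {q1}.
No further refinement is possible. Final partition (3 blocks): {q3} | {q0} | {q1}.

3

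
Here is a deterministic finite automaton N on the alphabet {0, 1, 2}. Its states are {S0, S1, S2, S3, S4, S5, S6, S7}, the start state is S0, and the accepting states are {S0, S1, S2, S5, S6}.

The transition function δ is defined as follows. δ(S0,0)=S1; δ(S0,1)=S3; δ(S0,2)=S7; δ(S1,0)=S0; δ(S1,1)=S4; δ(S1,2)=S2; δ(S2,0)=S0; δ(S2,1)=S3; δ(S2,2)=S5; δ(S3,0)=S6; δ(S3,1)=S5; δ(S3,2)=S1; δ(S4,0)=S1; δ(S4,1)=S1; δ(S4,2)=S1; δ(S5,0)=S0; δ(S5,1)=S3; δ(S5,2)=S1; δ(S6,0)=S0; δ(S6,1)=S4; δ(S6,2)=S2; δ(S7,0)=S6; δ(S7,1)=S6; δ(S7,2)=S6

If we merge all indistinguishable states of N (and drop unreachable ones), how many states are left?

3

P0 = {S0,S1,S2,S5,S6} | {S3,S4,S7}.
On input 2, block {S0,S1,S2,S5,S6} splits into {S1,S2,S5,S6} and {S0}.
The partition is now stable with 3 blocks: {S1,S2,S5,S6} | {S3,S4,S7} | {S0}.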